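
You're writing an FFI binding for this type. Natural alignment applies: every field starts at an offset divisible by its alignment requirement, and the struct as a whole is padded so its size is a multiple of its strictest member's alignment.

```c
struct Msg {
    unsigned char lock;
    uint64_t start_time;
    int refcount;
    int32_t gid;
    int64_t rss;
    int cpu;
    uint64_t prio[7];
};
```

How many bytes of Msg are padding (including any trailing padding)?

0..1  lock  (1B, 1-aligned)
1..8  -- padding (7B)
8..16  start_time  (8B, 8-aligned)
16..20  refcount  (4B, 4-aligned)
20..24  gid  (4B, 4-aligned)
24..32  rss  (8B, 8-aligned)
32..36  cpu  (4B, 4-aligned)
36..40  -- padding (4B)
40..96  prio  (56B, 8-aligned)
sizeof = 96, alignof = 8
data bytes 85, size 96 → padding 11

11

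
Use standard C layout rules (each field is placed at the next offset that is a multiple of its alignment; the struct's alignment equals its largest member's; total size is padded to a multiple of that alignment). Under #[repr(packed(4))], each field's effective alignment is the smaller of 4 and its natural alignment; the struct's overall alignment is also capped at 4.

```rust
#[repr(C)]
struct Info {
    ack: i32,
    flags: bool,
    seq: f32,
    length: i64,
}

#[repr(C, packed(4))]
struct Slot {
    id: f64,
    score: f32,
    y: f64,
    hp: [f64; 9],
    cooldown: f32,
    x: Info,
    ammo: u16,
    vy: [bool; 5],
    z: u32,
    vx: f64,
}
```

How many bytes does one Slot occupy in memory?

140 bytes

Info: ack at 0 (size 4, align 4) → ends 4; flags at 4 (size 1, align 1) → ends 5; pad 3 to align 4 for seq; seq at 8 (size 4, align 4) → ends 12; pad 4 to align 8 for length; length at 16 (size 8, align 8) → ends 24; total 24 bytes, alignment 8
id at 0 (size 8, align 4) → ends 8
score at 8 (size 4, align 4) → ends 12
y at 12 (size 8, align 4) → ends 20
hp at 20 (size 72, align 4) → ends 92
cooldown at 92 (size 4, align 4) → ends 96
x at 96 (size 24, align 4) → ends 120
ammo at 120 (size 2, align 2) → ends 122
vy at 122 (size 5, align 1) → ends 127
pad 1 to align 4 for z
z at 128 (size 4, align 4) → ends 132
vx at 132 (size 8, align 4) → ends 140
total 140 bytes, alignment 4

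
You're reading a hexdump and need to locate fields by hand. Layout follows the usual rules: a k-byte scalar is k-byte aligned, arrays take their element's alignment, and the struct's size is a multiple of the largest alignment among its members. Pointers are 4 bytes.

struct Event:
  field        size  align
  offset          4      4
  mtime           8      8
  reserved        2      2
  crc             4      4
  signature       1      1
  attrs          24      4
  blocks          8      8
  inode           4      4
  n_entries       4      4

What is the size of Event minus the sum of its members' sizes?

0..4  offset  (4B, 4-aligned)
4..8  -- padding (4B)
8..16  mtime  (8B, 8-aligned)
16..18  reserved  (2B, 2-aligned)
18..20  -- padding (2B)
20..24  crc  (4B, 4-aligned)
24..25  signature  (1B, 1-aligned)
25..28  -- padding (3B)
28..52  attrs  (24B, 4-aligned)
52..56  -- padding (4B)
56..64  blocks  (8B, 8-aligned)
64..68  inode  (4B, 4-aligned)
68..72  n_entries  (4B, 4-aligned)
sizeof = 72, alignof = 8
data bytes 59, size 72 → padding 13

13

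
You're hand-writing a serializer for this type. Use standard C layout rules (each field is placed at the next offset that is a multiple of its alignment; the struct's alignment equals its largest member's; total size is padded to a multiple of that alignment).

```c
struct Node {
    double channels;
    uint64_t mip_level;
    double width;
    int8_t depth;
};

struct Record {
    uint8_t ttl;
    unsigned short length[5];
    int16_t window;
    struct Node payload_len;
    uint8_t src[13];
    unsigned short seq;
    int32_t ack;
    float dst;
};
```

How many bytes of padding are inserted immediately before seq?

1

Node: 0..8  channels  (8B, 8-aligned); 8..16  mip_level  (8B, 8-aligned); 16..24  width  (8B, 8-aligned); 24..25  depth  (1B, 1-aligned); 25..32  -- tail padding (7B); sizeof = 32, alignof = 8
0..1  ttl  (1B, 1-aligned)
1..2  -- padding (1B)
2..12  length  (10B, 2-aligned)
12..14  window  (2B, 2-aligned)
14..16  -- padding (2B)
16..48  payload_len  (32B, 8-aligned)
48..61  src  (13B, 1-aligned)
61..62  -- padding (1B)
62..64  seq  (2B, 2-aligned)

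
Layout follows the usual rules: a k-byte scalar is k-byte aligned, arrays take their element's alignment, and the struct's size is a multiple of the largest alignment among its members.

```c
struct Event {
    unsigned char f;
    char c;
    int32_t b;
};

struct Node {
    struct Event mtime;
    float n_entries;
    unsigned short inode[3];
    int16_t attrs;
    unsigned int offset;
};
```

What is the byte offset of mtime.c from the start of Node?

1

Event: f at 0 (size 1, align 1) → ends 1; c at 1 (size 1, align 1) → ends 2; pad 2 to align 4 for b; b at 4 (size 4, align 4) → ends 8; total 8 bytes, alignment 4
mtime at 0 (size 8, align 4) → ends 8
within Event: c at 1
0 + 1 = 1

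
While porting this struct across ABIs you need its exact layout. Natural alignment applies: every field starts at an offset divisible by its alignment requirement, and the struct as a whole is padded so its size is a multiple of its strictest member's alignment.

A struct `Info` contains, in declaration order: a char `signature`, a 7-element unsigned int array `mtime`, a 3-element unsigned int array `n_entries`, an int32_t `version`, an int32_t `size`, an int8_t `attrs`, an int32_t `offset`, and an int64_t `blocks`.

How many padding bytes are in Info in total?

10

0..1  signature  (1B, 1-aligned)
1..4  -- padding (3B)
4..32  mtime  (28B, 4-aligned)
32..44  n_entries  (12B, 4-aligned)
44..48  version  (4B, 4-aligned)
48..52  size  (4B, 4-aligned)
52..53  attrs  (1B, 1-aligned)
53..56  -- padding (3B)
56..60  offset  (4B, 4-aligned)
60..64  -- padding (4B)
64..72  blocks  (8B, 8-aligned)
sizeof = 72, alignof = 8
data bytes 62, size 72 → padding 10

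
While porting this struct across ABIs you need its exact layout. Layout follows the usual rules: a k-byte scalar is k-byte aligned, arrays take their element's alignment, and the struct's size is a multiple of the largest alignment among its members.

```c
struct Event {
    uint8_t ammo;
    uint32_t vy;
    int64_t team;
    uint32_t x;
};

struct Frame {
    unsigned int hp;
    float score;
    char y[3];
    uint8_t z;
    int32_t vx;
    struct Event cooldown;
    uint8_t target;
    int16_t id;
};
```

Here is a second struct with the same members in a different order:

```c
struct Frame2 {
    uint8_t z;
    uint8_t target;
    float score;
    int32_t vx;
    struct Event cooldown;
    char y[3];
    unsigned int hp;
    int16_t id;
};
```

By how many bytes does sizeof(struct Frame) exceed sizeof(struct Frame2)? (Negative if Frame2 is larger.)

Event: 0..1  ammo  (1B, 1-aligned); 1..4  -- padding (3B); 4..8  vy  (4B, 4-aligned); 8..16  team  (8B, 8-aligned); 16..20  x  (4B, 4-aligned); 20..24  -- tail padding (4B); sizeof = 24, alignof = 8
0..4  hp  (4B, 4-aligned)
4..8  score  (4B, 4-aligned)
8..11  y  (3B, 1-aligned)
11..12  z  (1B, 1-aligned)
12..16  vx  (4B, 4-aligned)
16..40  cooldown  (24B, 8-aligned)
40..41  target  (1B, 1-aligned)
41..42  -- padding (1B)
42..44  id  (2B, 2-aligned)
44..48  -- tail padding (4B)
sizeof = 48, alignof = 8
— Frame2 —
0..1  z  (1B, 1-aligned)
1..2  target  (1B, 1-aligned)
2..4  -- padding (2B)
4..8  score  (4B, 4-aligned)
8..12  vx  (4B, 4-aligned)
12..16  -- padding (4B)
16..40  cooldown  (24B, 8-aligned)
40..43  y  (3B, 1-aligned)
43..44  -- padding (1B)
44..48  hp  (4B, 4-aligned)
48..50  id  (2B, 2-aligned)
50..56  -- tail padding (6B)
sizeof = 56, alignof = 8
48 − 56 = -8

-8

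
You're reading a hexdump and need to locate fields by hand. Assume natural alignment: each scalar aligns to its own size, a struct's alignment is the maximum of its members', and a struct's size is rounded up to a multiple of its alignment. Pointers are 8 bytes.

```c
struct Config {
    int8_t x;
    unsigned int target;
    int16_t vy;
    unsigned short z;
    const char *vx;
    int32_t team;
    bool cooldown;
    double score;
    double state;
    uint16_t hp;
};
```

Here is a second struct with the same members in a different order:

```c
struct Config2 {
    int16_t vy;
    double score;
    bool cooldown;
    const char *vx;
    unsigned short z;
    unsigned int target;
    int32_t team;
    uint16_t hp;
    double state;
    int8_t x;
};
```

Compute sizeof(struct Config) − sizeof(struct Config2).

@0: x [1B, align 1] → 1
+3 pad (align 4)
@4: target [4B, align 4] → 8
@8: vy [2B, align 2] → 10
@10: z [2B, align 2] → 12
+4 pad (align 8)
@16: vx [8B, align 8] → 24
@24: team [4B, align 4] → 28
@28: cooldown [1B, align 1] → 29
+3 pad (align 8)
@32: score [8B, align 8] → 40
@40: state [8B, align 8] → 48
@48: hp [2B, align 2] → 50
+6 tail pad (align 8)
size 56, align 8
— Config2 —
@0: vy [2B, align 2] → 2
+6 pad (align 8)
@8: score [8B, align 8] → 16
@16: cooldown [1B, align 1] → 17
+7 pad (align 8)
@24: vx [8B, align 8] → 32
@32: z [2B, align 2] → 34
+2 pad (align 4)
@36: target [4B, align 4] → 40
@40: team [4B, align 4] → 44
@44: hp [2B, align 2] → 46
+2 pad (align 8)
@48: state [8B, align 8] → 56
@56: x [1B, align 1] → 57
+7 tail pad (align 8)
size 64, align 8
56 − 64 = -8

-8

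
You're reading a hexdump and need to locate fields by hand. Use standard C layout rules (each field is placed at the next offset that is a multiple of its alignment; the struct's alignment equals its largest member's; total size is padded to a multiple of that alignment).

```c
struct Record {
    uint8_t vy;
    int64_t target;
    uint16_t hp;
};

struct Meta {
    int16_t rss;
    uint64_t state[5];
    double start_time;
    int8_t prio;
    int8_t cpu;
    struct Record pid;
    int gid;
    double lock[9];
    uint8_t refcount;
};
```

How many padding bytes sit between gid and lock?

Record: vy at 0 (size 1, align 1) → ends 1; pad 7 to align 8 for target; target at 8 (size 8, align 8) → ends 16; hp at 16 (size 2, align 2) → ends 18; tail pad 6 to reach multiple of 8; total 24 bytes, alignment 8
rss at 0 (size 2, align 2) → ends 2
pad 6 to align 8 for state
state at 8 (size 40, align 8) → ends 48
start_time at 48 (size 8, align 8) → ends 56
prio at 56 (size 1, align 1) → ends 57
cpu at 57 (size 1, align 1) → ends 58
pad 6 to align 8 for pid
pid at 64 (size 24, align 8) → ends 88
gid at 88 (size 4, align 4) → ends 92
pad 4 to align 8 for lock
lock at 96 (size 72, align 8) → ends 168

4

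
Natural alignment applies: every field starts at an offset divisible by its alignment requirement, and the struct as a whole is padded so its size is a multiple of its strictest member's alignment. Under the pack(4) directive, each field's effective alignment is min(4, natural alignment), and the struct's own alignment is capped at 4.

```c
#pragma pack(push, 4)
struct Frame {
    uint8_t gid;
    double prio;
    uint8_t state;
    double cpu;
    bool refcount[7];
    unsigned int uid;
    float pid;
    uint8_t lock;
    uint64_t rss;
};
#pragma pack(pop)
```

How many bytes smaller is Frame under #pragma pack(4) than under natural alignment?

natural layout:
  gid at 0 (size 1, align 1) → ends 1
  pad 7 to align 8 for prio
  prio at 8 (size 8, align 8) → ends 16
  state at 16 (size 1, align 1) → ends 17
  pad 7 to align 8 for cpu
  cpu at 24 (size 8, align 8) → ends 32
  refcount at 32 (size 7, align 1) → ends 39
  pad 1 to align 4 for uid
  uid at 40 (size 4, align 4) → ends 44
  pid at 44 (size 4, align 4) → ends 48
  lock at 48 (size 1, align 1) → ends 49
  pad 7 to align 8 for rss
  rss at 56 (size 8, align 8) → ends 64
  total 64 bytes, alignment 8
packed(4) layout:
  gid at 0 (size 1, align 1) → ends 1
  pad 3 to align 4 for prio
  prio at 4 (size 8, align 4) → ends 12
  state at 12 (size 1, align 1) → ends 13
  pad 3 to align 4 for cpu
  cpu at 16 (size 8, align 4) → ends 24
  refcount at 24 (size 7, align 1) → ends 31
  pad 1 to align 4 for uid
  uid at 32 (size 4, align 4) → ends 36
  pid at 36 (size 4, align 4) → ends 40
  lock at 40 (size 1, align 1) → ends 41
  pad 3 to align 4 for rss
  rss at 44 (size 8, align 4) → ends 52
  total 52 bytes, alignment 4
64 − 52 = 12

12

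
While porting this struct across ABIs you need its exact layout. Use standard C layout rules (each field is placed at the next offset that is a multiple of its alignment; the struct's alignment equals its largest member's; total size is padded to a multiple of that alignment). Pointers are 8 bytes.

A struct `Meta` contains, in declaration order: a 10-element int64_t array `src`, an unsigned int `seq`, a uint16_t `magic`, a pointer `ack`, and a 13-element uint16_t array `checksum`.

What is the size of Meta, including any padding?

128

src at 0 (size 80, align 8) → ends 80
seq at 80 (size 4, align 4) → ends 84
magic at 84 (size 2, align 2) → ends 86
pad 2 to align 8 for ack
ack at 88 (size 8, align 8) → ends 96
checksum at 96 (size 26, align 2) → ends 122
tail pad 6 to reach multiple of 8
total 128 bytes, alignment 8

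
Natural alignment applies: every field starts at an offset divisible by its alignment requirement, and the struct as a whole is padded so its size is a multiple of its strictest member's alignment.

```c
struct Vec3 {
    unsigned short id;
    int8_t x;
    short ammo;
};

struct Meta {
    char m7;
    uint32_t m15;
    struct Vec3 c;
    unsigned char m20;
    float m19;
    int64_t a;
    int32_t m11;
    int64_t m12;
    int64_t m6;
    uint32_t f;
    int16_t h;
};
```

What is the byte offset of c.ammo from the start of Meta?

Vec3: 0..2  id  (2B, 2-aligned); 2..3  x  (1B, 1-aligned); 3..4  -- padding (1B); 4..6  ammo  (2B, 2-aligned); sizeof = 6, alignof = 2
0..1  m7  (1B, 1-aligned)
1..4  -- padding (3B)
4..8  m15  (4B, 4-aligned)
8..14  c  (6B, 2-aligned)
within Vec3: ammo at 4
8 + 4 = 12

12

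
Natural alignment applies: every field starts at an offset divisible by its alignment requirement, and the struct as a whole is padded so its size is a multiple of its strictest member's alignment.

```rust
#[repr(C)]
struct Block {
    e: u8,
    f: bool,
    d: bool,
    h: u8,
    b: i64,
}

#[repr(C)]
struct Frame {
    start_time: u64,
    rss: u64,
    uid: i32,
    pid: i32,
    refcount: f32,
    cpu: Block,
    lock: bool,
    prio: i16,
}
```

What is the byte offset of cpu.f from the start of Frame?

Block: @0: e [1B, align 1] → 1; @1: f [1B, align 1] → 2; @2: d [1B, align 1] → 3; @3: h [1B, align 1] → 4; +4 pad (align 8); @8: b [8B, align 8] → 16; size 16, align 8
@0: start_time [8B, align 8] → 8
@8: rss [8B, align 8] → 16
@16: uid [4B, align 4] → 20
@20: pid [4B, align 4] → 24
@24: refcount [4B, align 4] → 28
+4 pad (align 8)
@32: cpu [16B, align 8] → 48
within Block: f at 1
32 + 1 = 33

33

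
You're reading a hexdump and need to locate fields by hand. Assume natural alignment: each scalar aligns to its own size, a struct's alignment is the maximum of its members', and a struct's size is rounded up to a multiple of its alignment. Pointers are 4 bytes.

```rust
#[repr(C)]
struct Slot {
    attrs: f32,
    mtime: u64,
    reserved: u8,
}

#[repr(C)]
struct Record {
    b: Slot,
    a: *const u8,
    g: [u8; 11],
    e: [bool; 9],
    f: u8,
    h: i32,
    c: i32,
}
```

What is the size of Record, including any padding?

64

Slot: @0: attrs [4B, align 4] → 4; +4 pad (align 8); @8: mtime [8B, align 8] → 16; @16: reserved [1B, align 1] → 17; +7 tail pad (align 8); size 24, align 8
@0: b [24B, align 8] → 24
@24: a [4B, align 4] → 28
@28: g [11B, align 1] → 39
@39: e [9B, align 1] → 48
@48: f [1B, align 1] → 49
+3 pad (align 4)
@52: h [4B, align 4] → 56
@56: c [4B, align 4] → 60
+4 tail pad (align 8)
size 64, align 8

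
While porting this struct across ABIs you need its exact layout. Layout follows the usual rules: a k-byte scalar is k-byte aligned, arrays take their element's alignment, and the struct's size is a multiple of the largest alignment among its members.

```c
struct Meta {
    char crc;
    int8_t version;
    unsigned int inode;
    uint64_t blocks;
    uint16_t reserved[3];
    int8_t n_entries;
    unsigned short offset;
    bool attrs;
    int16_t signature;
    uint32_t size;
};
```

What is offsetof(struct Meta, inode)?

4

@0: crc [1B, align 1] → 1
@1: version [1B, align 1] → 2
+2 pad (align 4)
@4: inode [4B, align 4] → 8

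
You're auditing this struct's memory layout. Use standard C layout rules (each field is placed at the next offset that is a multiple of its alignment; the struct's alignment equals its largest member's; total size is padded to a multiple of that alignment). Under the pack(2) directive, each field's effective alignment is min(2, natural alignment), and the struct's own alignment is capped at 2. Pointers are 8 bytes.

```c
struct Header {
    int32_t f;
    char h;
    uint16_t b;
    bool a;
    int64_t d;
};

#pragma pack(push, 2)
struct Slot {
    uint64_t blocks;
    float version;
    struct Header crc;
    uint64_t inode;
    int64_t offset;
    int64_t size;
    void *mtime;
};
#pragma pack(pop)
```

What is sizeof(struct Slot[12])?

816

Header: @0: f [4B, align 4] → 4; @4: h [1B, align 1] → 5; +1 pad (align 2); @6: b [2B, align 2] → 8; @8: a [1B, align 1] → 9; +7 pad (align 8); @16: d [8B, align 8] → 24; size 24, align 8
@0: blocks [8B, align 2] → 8
@8: version [4B, align 2] → 12
@12: crc [24B, align 2] → 36
@36: inode [8B, align 2] → 44
@44: offset [8B, align 2] → 52
@52: size [8B, align 2] → 60
@60: mtime [8B, align 2] → 68
size 68, align 2
array of 12: 12 × 68 = 816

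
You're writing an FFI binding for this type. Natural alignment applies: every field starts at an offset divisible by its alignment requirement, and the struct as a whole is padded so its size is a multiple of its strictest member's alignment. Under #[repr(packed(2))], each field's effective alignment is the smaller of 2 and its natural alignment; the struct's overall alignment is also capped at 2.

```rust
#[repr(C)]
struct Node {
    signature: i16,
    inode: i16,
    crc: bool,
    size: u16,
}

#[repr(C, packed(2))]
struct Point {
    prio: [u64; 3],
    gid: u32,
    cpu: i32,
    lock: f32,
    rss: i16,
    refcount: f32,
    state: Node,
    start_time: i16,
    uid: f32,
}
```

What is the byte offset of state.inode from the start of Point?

44

Node: signature at 0 (size 2, align 2) → ends 2; inode at 2 (size 2, align 2) → ends 4; crc at 4 (size 1, align 1) → ends 5; pad 1 to align 2 for size; size at 6 (size 2, align 2) → ends 8; total 8 bytes, alignment 2
prio at 0 (size 24, align 2) → ends 24
gid at 24 (size 4, align 2) → ends 28
cpu at 28 (size 4, align 2) → ends 32
lock at 32 (size 4, align 2) → ends 36
rss at 36 (size 2, align 2) → ends 38
refcount at 38 (size 4, align 2) → ends 42
state at 42 (size 8, align 2) → ends 50
within Node: inode at 2
42 + 2 = 44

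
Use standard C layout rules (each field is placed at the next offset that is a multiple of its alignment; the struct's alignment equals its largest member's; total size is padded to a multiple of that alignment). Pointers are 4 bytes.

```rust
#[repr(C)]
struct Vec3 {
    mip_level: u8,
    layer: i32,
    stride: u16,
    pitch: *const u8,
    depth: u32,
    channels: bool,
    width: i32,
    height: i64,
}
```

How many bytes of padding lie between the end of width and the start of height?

4

@0: mip_level [1B, align 1] → 1
+3 pad (align 4)
@4: layer [4B, align 4] → 8
@8: stride [2B, align 2] → 10
+2 pad (align 4)
@12: pitch [4B, align 4] → 16
@16: depth [4B, align 4] → 20
@20: channels [1B, align 1] → 21
+3 pad (align 4)
@24: width [4B, align 4] → 28
+4 pad (align 8)
@32: height [8B, align 8] → 40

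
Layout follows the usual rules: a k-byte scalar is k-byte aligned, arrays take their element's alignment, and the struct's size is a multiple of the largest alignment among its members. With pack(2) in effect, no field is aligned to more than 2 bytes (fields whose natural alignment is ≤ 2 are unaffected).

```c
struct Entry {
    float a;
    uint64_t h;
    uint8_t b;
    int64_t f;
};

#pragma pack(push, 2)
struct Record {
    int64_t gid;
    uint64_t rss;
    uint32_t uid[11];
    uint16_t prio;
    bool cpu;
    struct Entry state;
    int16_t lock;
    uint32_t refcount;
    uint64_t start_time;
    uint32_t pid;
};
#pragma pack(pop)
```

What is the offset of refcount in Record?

98

Entry: 0..4  a  (4B, 4-aligned); 4..8  -- padding (4B); 8..16  h  (8B, 8-aligned); 16..17  b  (1B, 1-aligned); 17..24  -- padding (7B); 24..32  f  (8B, 8-aligned); sizeof = 32, alignof = 8
0..8  gid  (8B, 2-aligned)
8..16  rss  (8B, 2-aligned)
16..60  uid  (44B, 2-aligned)
60..62  prio  (2B, 2-aligned)
62..63  cpu  (1B, 1-aligned)
63..64  -- padding (1B)
64..96  state  (32B, 2-aligned)
96..98  lock  (2B, 2-aligned)
98..102  refcount  (4B, 2-aligned)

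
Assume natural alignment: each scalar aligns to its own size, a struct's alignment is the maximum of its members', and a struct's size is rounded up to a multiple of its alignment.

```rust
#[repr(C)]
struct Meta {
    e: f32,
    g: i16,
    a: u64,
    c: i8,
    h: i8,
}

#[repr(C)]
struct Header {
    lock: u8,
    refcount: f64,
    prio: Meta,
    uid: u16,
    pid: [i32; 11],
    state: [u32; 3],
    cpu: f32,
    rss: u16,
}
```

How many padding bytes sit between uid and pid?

Meta: e at 0 (size 4, align 4) → ends 4; g at 4 (size 2, align 2) → ends 6; pad 2 to align 8 for a; a at 8 (size 8, align 8) → ends 16; c at 16 (size 1, align 1) → ends 17; h at 17 (size 1, align 1) → ends 18; tail pad 6 to reach multiple of 8; total 24 bytes, alignment 8
lock at 0 (size 1, align 1) → ends 1
pad 7 to align 8 for refcount
refcount at 8 (size 8, align 8) → ends 16
prio at 16 (size 24, align 8) → ends 40
uid at 40 (size 2, align 2) → ends 42
pad 2 to align 4 for pid
pid at 44 (size 44, align 4) → ends 88

2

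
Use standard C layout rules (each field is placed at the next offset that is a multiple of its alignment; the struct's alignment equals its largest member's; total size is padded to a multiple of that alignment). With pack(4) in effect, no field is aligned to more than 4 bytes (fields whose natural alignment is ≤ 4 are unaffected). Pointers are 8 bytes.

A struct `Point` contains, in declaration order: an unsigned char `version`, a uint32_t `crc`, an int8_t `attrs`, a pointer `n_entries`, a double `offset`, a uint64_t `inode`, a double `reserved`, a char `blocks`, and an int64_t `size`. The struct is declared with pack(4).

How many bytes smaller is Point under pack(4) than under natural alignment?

8

natural layout:
  @0: version [1B, align 1] → 1
  +3 pad (align 4)
  @4: crc [4B, align 4] → 8
  @8: attrs [1B, align 1] → 9
  +7 pad (align 8)
  @16: n_entries [8B, align 8] → 24
  @24: offset [8B, align 8] → 32
  @32: inode [8B, align 8] → 40
  @40: reserved [8B, align 8] → 48
  @48: blocks [1B, align 1] → 49
  +7 pad (align 8)
  @56: size [8B, align 8] → 64
  size 64, align 8
packed(4) layout:
  @0: version [1B, align 1] → 1
  +3 pad (align 4)
  @4: crc [4B, align 4] → 8
  @8: attrs [1B, align 1] → 9
  +3 pad (align 4)
  @12: n_entries [8B, align 4] → 20
  @20: offset [8B, align 4] → 28
  @28: inode [8B, align 4] → 36
  @36: reserved [8B, align 4] → 44
  @44: blocks [1B, align 1] → 45
  +3 pad (align 4)
  @48: size [8B, align 4] → 56
  size 56, align 4
64 − 56 = 8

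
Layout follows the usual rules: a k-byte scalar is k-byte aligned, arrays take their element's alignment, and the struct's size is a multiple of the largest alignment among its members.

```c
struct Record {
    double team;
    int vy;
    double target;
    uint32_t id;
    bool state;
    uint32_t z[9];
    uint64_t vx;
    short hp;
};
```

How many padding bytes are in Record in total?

17

@0: team [8B, align 8] → 8
@8: vy [4B, align 4] → 12
+4 pad (align 8)
@16: target [8B, align 8] → 24
@24: id [4B, align 4] → 28
@28: state [1B, align 1] → 29
+3 pad (align 4)
@32: z [36B, align 4] → 68
+4 pad (align 8)
@72: vx [8B, align 8] → 80
@80: hp [2B, align 2] → 82
+6 tail pad (align 8)
size 88, align 8
data bytes 71, size 88 → padding 17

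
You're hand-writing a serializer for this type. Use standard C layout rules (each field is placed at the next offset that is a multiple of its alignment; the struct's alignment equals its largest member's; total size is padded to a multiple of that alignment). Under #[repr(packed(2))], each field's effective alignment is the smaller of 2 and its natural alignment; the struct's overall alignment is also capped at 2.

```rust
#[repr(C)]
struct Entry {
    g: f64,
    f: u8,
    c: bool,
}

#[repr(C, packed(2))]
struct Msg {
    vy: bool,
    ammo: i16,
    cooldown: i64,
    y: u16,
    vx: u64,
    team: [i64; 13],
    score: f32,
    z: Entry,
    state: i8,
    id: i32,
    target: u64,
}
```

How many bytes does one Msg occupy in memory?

Entry: 0..8  g  (8B, 8-aligned); 8..9  f  (1B, 1-aligned); 9..10  c  (1B, 1-aligned); 10..16  -- tail padding (6B); sizeof = 16, alignof = 8
0..1  vy  (1B, 1-aligned)
1..2  -- padding (1B)
2..4  ammo  (2B, 2-aligned)
4..12  cooldown  (8B, 2-aligned)
12..14  y  (2B, 2-aligned)
14..22  vx  (8B, 2-aligned)
22..126  team  (104B, 2-aligned)
126..130  score  (4B, 2-aligned)
130..146  z  (16B, 2-aligned)
146..147  state  (1B, 1-aligned)
147..148  -- padding (1B)
148..152  id  (4B, 2-aligned)
152..160  target  (8B, 2-aligned)
sizeof = 160, alignof = 2

160 bytes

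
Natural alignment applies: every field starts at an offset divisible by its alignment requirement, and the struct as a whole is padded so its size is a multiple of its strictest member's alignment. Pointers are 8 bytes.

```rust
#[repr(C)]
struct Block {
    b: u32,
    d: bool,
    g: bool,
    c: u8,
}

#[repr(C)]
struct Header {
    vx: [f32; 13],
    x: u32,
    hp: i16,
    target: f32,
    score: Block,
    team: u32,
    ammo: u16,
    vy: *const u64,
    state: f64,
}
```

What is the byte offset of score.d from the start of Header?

Block: b at 0 (size 4, align 4) → ends 4; d at 4 (size 1, align 1) → ends 5; g at 5 (size 1, align 1) → ends 6; c at 6 (size 1, align 1) → ends 7; tail pad 1 to reach multiple of 4; total 8 bytes, alignment 4
vx at 0 (size 52, align 4) → ends 52
x at 52 (size 4, align 4) → ends 56
hp at 56 (size 2, align 2) → ends 58
pad 2 to align 4 for target
target at 60 (size 4, align 4) → ends 64
score at 64 (size 8, align 4) → ends 72
within Block: d at 4
64 + 4 = 68

68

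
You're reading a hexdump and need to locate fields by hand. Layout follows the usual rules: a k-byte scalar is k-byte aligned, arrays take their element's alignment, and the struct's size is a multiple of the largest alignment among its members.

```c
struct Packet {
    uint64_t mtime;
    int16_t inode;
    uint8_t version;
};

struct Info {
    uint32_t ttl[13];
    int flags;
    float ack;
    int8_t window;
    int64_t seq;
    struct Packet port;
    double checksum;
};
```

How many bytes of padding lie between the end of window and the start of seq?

3

Packet: 0..8  mtime  (8B, 8-aligned); 8..10  inode  (2B, 2-aligned); 10..11  version  (1B, 1-aligned); 11..16  -- tail padding (5B); sizeof = 16, alignof = 8
0..52  ttl  (52B, 4-aligned)
52..56  flags  (4B, 4-aligned)
56..60  ack  (4B, 4-aligned)
60..61  window  (1B, 1-aligned)
61..64  -- padding (3B)
64..72  seq  (8B, 8-aligned)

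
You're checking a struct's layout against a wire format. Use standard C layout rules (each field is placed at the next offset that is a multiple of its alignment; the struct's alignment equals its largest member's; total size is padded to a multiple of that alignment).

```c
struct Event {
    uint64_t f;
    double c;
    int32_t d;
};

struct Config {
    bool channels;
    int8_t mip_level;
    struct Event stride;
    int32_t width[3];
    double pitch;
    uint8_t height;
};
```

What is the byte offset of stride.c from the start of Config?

16

Event: f at 0 (size 8, align 8) → ends 8; c at 8 (size 8, align 8) → ends 16; d at 16 (size 4, align 4) → ends 20; tail pad 4 to reach multiple of 8; total 24 bytes, alignment 8
channels at 0 (size 1, align 1) → ends 1
mip_level at 1 (size 1, align 1) → ends 2
pad 6 to align 8 for stride
stride at 8 (size 24, align 8) → ends 32
within Event: c at 8
8 + 8 = 16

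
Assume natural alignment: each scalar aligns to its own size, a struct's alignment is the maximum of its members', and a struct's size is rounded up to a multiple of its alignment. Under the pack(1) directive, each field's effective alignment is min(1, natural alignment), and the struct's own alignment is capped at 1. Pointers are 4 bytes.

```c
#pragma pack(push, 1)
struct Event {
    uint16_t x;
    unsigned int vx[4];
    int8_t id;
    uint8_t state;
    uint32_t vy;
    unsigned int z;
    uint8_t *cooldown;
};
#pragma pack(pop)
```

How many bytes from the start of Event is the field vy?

x at 0 (size 2, align 1) → ends 2
vx at 2 (size 16, align 1) → ends 18
id at 18 (size 1, align 1) → ends 19
state at 19 (size 1, align 1) → ends 20
vy at 20 (size 4, align 1) → ends 24

20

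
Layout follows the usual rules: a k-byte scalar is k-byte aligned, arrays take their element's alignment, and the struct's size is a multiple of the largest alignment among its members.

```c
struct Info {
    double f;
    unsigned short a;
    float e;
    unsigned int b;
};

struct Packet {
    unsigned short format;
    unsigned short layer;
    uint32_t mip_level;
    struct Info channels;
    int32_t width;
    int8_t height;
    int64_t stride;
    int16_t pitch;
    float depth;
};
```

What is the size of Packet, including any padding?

56 bytes

Info: 0..8  f  (8B, 8-aligned); 8..10  a  (2B, 2-aligned); 10..12  -- padding (2B); 12..16  e  (4B, 4-aligned); 16..20  b  (4B, 4-aligned); 20..24  -- tail padding (4B); sizeof = 24, alignof = 8
0..2  format  (2B, 2-aligned)
2..4  layer  (2B, 2-aligned)
4..8  mip_level  (4B, 4-aligned)
8..32  channels  (24B, 8-aligned)
32..36  width  (4B, 4-aligned)
36..37  height  (1B, 1-aligned)
37..40  -- padding (3B)
40..48  stride  (8B, 8-aligned)
48..50  pitch  (2B, 2-aligned)
50..52  -- padding (2B)
52..56  depth  (4B, 4-aligned)
sizeof = 56, alignof = 8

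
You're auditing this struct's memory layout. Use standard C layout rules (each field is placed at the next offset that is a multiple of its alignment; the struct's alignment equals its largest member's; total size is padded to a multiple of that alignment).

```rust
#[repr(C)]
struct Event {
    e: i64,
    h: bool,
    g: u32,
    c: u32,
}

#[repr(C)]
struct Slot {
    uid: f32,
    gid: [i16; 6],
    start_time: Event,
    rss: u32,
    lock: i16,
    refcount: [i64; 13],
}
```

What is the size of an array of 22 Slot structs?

3344

Event: 0..8  e  (8B, 8-aligned); 8..9  h  (1B, 1-aligned); 9..12  -- padding (3B); 12..16  g  (4B, 4-aligned); 16..20  c  (4B, 4-aligned); 20..24  -- tail padding (4B); sizeof = 24, alignof = 8
0..4  uid  (4B, 4-aligned)
4..16  gid  (12B, 2-aligned)
16..40  start_time  (24B, 8-aligned)
40..44  rss  (4B, 4-aligned)
44..46  lock  (2B, 2-aligned)
46..48  -- padding (2B)
48..152  refcount  (104B, 8-aligned)
sizeof = 152, alignof = 8
array of 22: 22 × 152 = 3344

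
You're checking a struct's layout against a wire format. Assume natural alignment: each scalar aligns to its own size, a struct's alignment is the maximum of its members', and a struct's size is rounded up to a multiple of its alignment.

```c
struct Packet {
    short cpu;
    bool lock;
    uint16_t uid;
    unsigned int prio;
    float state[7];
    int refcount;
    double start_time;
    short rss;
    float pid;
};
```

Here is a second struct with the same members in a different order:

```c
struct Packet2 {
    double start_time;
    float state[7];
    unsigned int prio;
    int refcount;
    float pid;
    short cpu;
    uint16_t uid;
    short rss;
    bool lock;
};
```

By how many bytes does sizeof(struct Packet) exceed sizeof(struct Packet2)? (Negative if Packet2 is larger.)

cpu at 0 (size 2, align 2) → ends 2
lock at 2 (size 1, align 1) → ends 3
pad 1 to align 2 for uid
uid at 4 (size 2, align 2) → ends 6
pad 2 to align 4 for prio
prio at 8 (size 4, align 4) → ends 12
state at 12 (size 28, align 4) → ends 40
refcount at 40 (size 4, align 4) → ends 44
pad 4 to align 8 for start_time
start_time at 48 (size 8, align 8) → ends 56
rss at 56 (size 2, align 2) → ends 58
pad 2 to align 4 for pid
pid at 60 (size 4, align 4) → ends 64
total 64 bytes, alignment 8
— Packet2 —
start_time at 0 (size 8, align 8) → ends 8
state at 8 (size 28, align 4) → ends 36
prio at 36 (size 4, align 4) → ends 40
refcount at 40 (size 4, align 4) → ends 44
pid at 44 (size 4, align 4) → ends 48
cpu at 48 (size 2, align 2) → ends 50
uid at 50 (size 2, align 2) → ends 52
rss at 52 (size 2, align 2) → ends 54
lock at 54 (size 1, align 1) → ends 55
tail pad 1 to reach multiple of 8
total 56 bytes, alignment 8
64 − 56 = 8

8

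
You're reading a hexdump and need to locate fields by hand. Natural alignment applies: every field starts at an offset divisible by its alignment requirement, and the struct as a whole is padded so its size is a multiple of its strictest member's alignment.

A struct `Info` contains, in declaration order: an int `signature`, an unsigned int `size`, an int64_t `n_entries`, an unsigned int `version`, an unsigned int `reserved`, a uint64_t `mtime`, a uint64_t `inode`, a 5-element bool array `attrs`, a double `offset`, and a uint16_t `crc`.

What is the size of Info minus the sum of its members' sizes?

0..4  signature  (4B, 4-aligned)
4..8  size  (4B, 4-aligned)
8..16  n_entries  (8B, 8-aligned)
16..20  version  (4B, 4-aligned)
20..24  reserved  (4B, 4-aligned)
24..32  mtime  (8B, 8-aligned)
32..40  inode  (8B, 8-aligned)
40..45  attrs  (5B, 1-aligned)
45..48  -- padding (3B)
48..56  offset  (8B, 8-aligned)
56..58  crc  (2B, 2-aligned)
58..64  -- tail padding (6B)
sizeof = 64, alignof = 8
data bytes 55, size 64 → padding 9

9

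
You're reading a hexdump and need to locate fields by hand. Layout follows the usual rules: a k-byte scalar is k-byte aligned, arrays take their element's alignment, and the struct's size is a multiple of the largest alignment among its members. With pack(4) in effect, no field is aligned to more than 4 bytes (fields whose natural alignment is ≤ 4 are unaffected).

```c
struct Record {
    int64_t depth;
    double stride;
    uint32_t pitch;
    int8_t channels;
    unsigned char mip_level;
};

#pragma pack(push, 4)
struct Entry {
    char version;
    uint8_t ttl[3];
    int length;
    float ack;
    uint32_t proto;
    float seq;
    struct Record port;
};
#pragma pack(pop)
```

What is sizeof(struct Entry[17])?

748

Record: @0: depth [8B, align 8] → 8; @8: stride [8B, align 8] → 16; @16: pitch [4B, align 4] → 20; @20: channels [1B, align 1] → 21; @21: mip_level [1B, align 1] → 22; +2 tail pad (align 8); size 24, align 8
@0: version [1B, align 1] → 1
@1: ttl [3B, align 1] → 4
@4: length [4B, align 4] → 8
@8: ack [4B, align 4] → 12
@12: proto [4B, align 4] → 16
@16: seq [4B, align 4] → 20
@20: port [24B, align 4] → 44
size 44, align 4
array of 17: 17 × 44 = 748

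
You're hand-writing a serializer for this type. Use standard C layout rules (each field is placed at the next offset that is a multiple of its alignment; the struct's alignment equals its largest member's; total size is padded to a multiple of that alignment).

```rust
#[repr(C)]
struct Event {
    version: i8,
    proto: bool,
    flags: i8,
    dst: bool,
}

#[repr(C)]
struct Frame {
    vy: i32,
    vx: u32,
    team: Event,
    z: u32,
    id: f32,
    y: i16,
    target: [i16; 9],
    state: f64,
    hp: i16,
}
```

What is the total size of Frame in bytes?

Event: 0..1  version  (1B, 1-aligned); 1..2  proto  (1B, 1-aligned); 2..3  flags  (1B, 1-aligned); 3..4  dst  (1B, 1-aligned); sizeof = 4, alignof = 1
0..4  vy  (4B, 4-aligned)
4..8  vx  (4B, 4-aligned)
8..12  team  (4B, 1-aligned)
12..16  z  (4B, 4-aligned)
16..20  id  (4B, 4-aligned)
20..22  y  (2B, 2-aligned)
22..40  target  (18B, 2-aligned)
40..48  state  (8B, 8-aligned)
48..50  hp  (2B, 2-aligned)
50..56  -- tail padding (6B)
sizeof = 56, alignof = 8

56 bytes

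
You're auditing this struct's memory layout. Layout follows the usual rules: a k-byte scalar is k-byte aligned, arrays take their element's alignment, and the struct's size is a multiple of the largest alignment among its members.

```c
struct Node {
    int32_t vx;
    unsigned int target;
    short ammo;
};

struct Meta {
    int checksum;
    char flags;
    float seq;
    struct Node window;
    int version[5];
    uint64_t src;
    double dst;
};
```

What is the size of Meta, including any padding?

64

Node: vx at 0 (size 4, align 4) → ends 4; target at 4 (size 4, align 4) → ends 8; ammo at 8 (size 2, align 2) → ends 10; tail pad 2 to reach multiple of 4; total 12 bytes, alignment 4
checksum at 0 (size 4, align 4) → ends 4
flags at 4 (size 1, align 1) → ends 5
pad 3 to align 4 for seq
seq at 8 (size 4, align 4) → ends 12
window at 12 (size 12, align 4) → ends 24
version at 24 (size 20, align 4) → ends 44
pad 4 to align 8 for src
src at 48 (size 8, align 8) → ends 56
dst at 56 (size 8, align 8) → ends 64
total 64 bytes, alignment 8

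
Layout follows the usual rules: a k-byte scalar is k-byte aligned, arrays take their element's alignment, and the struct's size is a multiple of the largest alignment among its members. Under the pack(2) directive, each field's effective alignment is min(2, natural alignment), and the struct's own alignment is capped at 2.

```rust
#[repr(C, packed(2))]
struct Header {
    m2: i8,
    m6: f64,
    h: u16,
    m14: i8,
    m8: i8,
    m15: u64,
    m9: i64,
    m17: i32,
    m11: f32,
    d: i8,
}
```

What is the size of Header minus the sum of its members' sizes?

@0: m2 [1B, align 1] → 1
+1 pad (align 2)
@2: m6 [8B, align 2] → 10
@10: h [2B, align 2] → 12
@12: m14 [1B, align 1] → 13
@13: m8 [1B, align 1] → 14
@14: m15 [8B, align 2] → 22
@22: m9 [8B, align 2] → 30
@30: m17 [4B, align 2] → 34
@34: m11 [4B, align 2] → 38
@38: d [1B, align 1] → 39
+1 tail pad (align 2)
size 40, align 2
data bytes 38, size 40 → padding 2

2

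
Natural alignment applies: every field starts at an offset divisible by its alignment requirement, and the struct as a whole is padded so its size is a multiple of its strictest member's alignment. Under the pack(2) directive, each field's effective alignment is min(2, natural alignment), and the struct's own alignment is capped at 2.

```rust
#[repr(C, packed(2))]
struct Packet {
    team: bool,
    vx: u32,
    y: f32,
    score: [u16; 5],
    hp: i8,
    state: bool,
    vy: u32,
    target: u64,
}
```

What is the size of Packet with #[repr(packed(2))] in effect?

@0: team [1B, align 1] → 1
+1 pad (align 2)
@2: vx [4B, align 2] → 6
@6: y [4B, align 2] → 10
@10: score [10B, align 2] → 20
@20: hp [1B, align 1] → 21
@21: state [1B, align 1] → 22
@22: vy [4B, align 2] → 26
@26: target [8B, align 2] → 34
size 34, align 2

34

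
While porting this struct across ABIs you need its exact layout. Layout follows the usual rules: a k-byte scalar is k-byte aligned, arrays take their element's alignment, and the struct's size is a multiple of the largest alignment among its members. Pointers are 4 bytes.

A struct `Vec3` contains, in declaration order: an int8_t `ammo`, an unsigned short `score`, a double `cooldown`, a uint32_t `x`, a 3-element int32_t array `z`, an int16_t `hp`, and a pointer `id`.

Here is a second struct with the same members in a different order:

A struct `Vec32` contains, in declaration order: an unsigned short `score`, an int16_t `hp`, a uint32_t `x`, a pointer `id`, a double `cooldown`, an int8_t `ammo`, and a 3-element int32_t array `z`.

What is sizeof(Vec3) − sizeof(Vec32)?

0..1  ammo  (1B, 1-aligned)
1..2  -- padding (1B)
2..4  score  (2B, 2-aligned)
4..8  -- padding (4B)
8..16  cooldown  (8B, 8-aligned)
16..20  x  (4B, 4-aligned)
20..32  z  (12B, 4-aligned)
32..34  hp  (2B, 2-aligned)
34..36  -- padding (2B)
36..40  id  (4B, 4-aligned)
sizeof = 40, alignof = 8
— Vec32 —
0..2  score  (2B, 2-aligned)
2..4  hp  (2B, 2-aligned)
4..8  x  (4B, 4-aligned)
8..12  id  (4B, 4-aligned)
12..16  -- padding (4B)
16..24  cooldown  (8B, 8-aligned)
24..25  ammo  (1B, 1-aligned)
25..28  -- padding (3B)
28..40  z  (12B, 4-aligned)
sizeof = 40, alignof = 8
40 − 40 = 0

0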